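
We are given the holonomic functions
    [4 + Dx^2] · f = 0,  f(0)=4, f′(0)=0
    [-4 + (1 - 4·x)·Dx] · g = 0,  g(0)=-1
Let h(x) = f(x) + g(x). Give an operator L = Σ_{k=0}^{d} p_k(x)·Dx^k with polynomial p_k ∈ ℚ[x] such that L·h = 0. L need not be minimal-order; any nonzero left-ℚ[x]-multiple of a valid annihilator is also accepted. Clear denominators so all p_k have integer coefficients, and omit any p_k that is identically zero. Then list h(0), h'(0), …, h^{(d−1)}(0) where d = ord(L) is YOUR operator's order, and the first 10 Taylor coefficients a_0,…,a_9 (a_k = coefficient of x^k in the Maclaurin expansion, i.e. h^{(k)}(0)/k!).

f: a_k = 4, 0, -8, 0, 8/3, 0, -16/45, 0, 8/315, 0, …
g: a_k = -1, -4, -16, -64, -256, -1024, -4096, -16384, -65536, -262144, …
f+g: L₀ = lclm(L_f,L_g), ord ≤ 2+1.
L = (-400 + 128·x - 256·x^2) + (36 - 176·x + 192·x^2 - 256·x^3)·Dx + (-100 + 32·x - 64·x^2)·Dx^2 + (9 - 44·x + 48·x^2 - 64·x^3)·Dx^3  (order 3).
h: a_k = 3, -4, -24, -64, -760/3, -1024, -184336/45, -16384, -20643832/315, -262144, …
ICs: h(0) = 3, h′(0) = -4, h′′(0) = -48.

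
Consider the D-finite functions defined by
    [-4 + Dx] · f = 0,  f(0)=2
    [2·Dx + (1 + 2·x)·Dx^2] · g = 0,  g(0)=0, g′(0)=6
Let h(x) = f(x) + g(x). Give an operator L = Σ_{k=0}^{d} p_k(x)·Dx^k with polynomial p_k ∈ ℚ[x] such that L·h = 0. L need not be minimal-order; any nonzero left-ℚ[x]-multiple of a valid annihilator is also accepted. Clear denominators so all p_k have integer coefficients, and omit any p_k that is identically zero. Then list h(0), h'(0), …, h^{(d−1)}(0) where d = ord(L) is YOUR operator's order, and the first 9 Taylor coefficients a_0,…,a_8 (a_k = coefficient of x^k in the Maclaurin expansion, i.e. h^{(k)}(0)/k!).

L = (-32 - 32·x)·Dx + (-4 - 32·x - 32·x^2)·Dx^2 + (3 + 10·x + 8·x^2)·Dx^3  (order 3).
h: a_k = 2, 14, 10, 88/3, 28/3, 544/15, -928/45, 19328/315, -29216/315, …
ICs: h(0) = 2, h′(0) = 14, h′′(0) = 20.

f: a_k = 2, 8, 16, 64/3, 64/3, 256/15, 512/45, 2048/315, 1024/315, …
g: a_k = 0, 6, -6, 8, -12, 96/5, -32, 384/7, -96, …
Sum ⇒ L₀ = lclm(L_f,L_g) in ℚ(x)⟨Dx⟩.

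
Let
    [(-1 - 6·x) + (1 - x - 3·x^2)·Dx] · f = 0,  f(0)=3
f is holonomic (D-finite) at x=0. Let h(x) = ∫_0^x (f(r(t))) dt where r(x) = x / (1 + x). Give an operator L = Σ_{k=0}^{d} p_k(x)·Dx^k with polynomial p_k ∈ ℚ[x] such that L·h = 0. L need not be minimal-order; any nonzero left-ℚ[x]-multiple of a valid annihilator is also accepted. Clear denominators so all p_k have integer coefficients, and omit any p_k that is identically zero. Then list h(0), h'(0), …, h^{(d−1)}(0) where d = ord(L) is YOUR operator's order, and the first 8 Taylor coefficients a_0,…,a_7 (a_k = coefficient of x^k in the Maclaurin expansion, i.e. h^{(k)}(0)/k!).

L = (1 + 7·x)·Dx + (-1 - 2·x + 2·x^2 + 3·x^3)·Dx^2  (order 2).
h: a_k = 0, 3, 3/2, 3, 0, 27/5, -9/2, 108/7, …
ICs: h(0) = 0, h′(0) = 3.

f: a_k = 3, 3, 12, 21, 57, 120, 291, 651, …
Substitute x→r, Dx→(1/r')Dx; clear ⇒ L₀.
h=∫₀ˣh₀: take L = L₀·Dx.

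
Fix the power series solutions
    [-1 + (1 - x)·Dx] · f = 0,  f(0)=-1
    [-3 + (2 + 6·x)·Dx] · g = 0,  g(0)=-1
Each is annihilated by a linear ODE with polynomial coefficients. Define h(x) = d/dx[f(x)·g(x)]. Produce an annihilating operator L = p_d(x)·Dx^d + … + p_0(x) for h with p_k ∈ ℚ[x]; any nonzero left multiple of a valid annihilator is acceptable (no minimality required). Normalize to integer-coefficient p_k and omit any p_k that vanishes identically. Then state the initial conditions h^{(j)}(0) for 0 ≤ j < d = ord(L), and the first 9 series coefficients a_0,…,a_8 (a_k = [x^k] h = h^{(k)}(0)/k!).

f: a_k = -1, -1, -1, -1, -1, -1, -1, -1, -1, …
g: a_k = -1, -3/2, 9/8, -27/16, 405/128, -1701/256, 15309/1024, -72171/2048, 2814669/32768, …
h₀=f·g: eliminate ⇒ L₀, order ≤ 1·1.
h=h₀': d/dx-closure on L₀ ⇒ L.
L = (11 + 90·x + 27·x^2) + (-10 - 26·x + 18·x^2 + 18·x^3)·Dx  (order 1).
h: a_k = 5/2, 11/4, 147/16, -13/32, 8375/256, -25827/512, 384671/2048, -1935421/4096, 91822527/65536, …
ICs: h(0) = 5/2.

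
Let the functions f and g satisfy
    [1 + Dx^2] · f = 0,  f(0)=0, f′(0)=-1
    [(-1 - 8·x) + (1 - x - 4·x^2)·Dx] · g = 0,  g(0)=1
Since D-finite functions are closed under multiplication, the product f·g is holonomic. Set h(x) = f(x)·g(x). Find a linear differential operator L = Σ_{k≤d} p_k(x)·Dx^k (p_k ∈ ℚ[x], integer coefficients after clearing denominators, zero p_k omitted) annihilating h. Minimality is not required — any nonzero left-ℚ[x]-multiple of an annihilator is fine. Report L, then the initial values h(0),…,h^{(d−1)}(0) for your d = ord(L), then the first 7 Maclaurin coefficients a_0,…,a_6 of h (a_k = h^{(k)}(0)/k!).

f: a_k = 0, -1, 0, 1/6, 0, -1/120, 0, …
g: a_k = 1, 1, 5, 9, 29, 65, 181, …
L₀ := L_f ⊗_s L_g (sym. prod.), ord ≤ 2.
L = (7 + x + 4·x^2) + (2 + 16·x)·Dx + (-1 + x + 4·x^2)·Dx^2  (order 2).
h: a_k = 0, -1, -1, -29/6, -53/6, -1127/40, -7621/120, …
ICs: h(0) = 0, h′(0) = -1.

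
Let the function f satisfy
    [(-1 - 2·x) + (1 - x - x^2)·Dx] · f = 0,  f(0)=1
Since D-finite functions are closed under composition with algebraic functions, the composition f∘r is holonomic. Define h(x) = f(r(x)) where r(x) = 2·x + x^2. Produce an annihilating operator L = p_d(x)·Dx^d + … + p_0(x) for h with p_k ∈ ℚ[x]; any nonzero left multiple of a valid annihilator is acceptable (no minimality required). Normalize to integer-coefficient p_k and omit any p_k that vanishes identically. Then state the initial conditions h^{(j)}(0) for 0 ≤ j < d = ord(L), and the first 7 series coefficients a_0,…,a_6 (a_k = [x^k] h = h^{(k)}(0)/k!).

L = (2 + 10·x + 12·x^2 + 4·x^3) + (-1 + 2·x + 5·x^2 + 4·x^3 + x^4)·Dx  (order 1).
h: a_k = 1, 2, 9, 32, 118, 434, 1595, …
ICs: h(0) = 1.

f: a_k = 1, 1, 2, 3, 5, 8, 13, …
Change of var in L_f (x↦r) gives L₀.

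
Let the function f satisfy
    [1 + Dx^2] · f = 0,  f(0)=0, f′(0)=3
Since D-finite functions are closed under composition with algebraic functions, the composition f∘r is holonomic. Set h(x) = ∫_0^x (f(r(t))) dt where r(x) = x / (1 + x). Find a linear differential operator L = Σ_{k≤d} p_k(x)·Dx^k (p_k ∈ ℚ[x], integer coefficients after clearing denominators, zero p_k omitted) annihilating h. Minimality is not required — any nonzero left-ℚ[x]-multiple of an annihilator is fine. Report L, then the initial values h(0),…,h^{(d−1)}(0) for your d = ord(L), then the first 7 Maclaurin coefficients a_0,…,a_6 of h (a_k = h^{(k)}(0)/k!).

f: a_k = 0, 3, 0, -1/2, 0, 1/40, 0, …
L₀ from L_f via x↦r, Dx↦r'^{-1}Dx.
Integrate: L := L₀·Dx.
L = Dx + (2 + 6·x + 6·x^2 + 2·x^3)·Dx^2 + (1 + 4·x + 6·x^2 + 4·x^3 + x^4)·Dx^3  (order 3).
h: a_k = 0, 0, 3/2, -1, 5/8, -3/10, 1/240, …
ICs: h(0) = 0, h′(0) = 0, h′′(0) = 3.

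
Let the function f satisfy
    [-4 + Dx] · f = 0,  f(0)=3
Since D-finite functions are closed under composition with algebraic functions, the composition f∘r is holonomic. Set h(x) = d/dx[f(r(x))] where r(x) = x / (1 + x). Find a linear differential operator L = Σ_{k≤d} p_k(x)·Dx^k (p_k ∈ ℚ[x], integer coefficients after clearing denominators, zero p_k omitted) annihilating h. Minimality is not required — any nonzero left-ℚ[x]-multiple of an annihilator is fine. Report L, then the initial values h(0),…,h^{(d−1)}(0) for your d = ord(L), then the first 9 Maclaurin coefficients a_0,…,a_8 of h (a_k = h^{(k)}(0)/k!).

f: a_k = 3, 12, 24, 32, 32, 128/5, 256/15, 1024/105, 512/105, …
Change of var in L_f (x↦r) gives L₀.
h=h₀': d/dx-closure on L₀ ⇒ L.
L = (2 - 2·x) + (-1 - 2·x - x^2)·Dx  (order 1).
h: a_k = 12, 24, -12, -16, 28, -88/5, -68/15, 2528/105, -3316/105, …
ICs: h(0) = 12.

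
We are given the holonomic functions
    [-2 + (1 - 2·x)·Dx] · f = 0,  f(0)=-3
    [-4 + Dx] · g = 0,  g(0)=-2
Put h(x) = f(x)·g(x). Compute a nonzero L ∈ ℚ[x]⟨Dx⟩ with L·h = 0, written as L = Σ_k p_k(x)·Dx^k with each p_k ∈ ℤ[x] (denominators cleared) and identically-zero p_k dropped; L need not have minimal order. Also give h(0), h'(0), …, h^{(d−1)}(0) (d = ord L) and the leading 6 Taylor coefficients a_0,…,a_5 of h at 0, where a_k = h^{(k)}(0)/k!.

f: a_k = -3, -6, -12, -24, -48, -96, …
g: a_k = -2, -8, -16, -64/3, -64/3, -256/15, …
h₀=f·g: eliminate ⇒ L₀, order ≤ 1·1.
L = (6 - 8·x) + (-1 + 2·x)·Dx  (order 1).
h: a_k = 6, 36, 120, 304, 672, 6976/5, …
ICs: h(0) = 6.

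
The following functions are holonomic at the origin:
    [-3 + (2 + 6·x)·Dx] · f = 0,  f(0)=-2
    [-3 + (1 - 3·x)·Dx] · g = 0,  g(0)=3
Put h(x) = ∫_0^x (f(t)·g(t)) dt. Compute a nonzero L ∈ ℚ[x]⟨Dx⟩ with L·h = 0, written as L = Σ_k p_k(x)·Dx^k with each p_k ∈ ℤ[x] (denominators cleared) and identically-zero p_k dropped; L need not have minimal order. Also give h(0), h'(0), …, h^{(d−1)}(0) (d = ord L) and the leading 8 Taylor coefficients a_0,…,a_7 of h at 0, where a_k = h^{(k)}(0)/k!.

f: a_k = -2, -3, 9/4, -27/8, 405/64, -1701/128, 15309/512, -72171/1024, …
g: a_k = 3, 9, 27, 81, 243, 729, 2187, 6561, …
f·g: L₀ = L_f ⊗_s L_g, ord ≤ 1·1.
h=∫₀ˣh₀: take L = L₀·Dx.
L = (9 + 9·x)·Dx + (-2 + 18·x^2)·Dx^2  (order 2).
h: a_k = 0, -6, -27/2, -99/4, -1863/32, -43497/320, -88695/256, -3147093/3584, …
ICs: h(0) = 0, h′(0) = -6.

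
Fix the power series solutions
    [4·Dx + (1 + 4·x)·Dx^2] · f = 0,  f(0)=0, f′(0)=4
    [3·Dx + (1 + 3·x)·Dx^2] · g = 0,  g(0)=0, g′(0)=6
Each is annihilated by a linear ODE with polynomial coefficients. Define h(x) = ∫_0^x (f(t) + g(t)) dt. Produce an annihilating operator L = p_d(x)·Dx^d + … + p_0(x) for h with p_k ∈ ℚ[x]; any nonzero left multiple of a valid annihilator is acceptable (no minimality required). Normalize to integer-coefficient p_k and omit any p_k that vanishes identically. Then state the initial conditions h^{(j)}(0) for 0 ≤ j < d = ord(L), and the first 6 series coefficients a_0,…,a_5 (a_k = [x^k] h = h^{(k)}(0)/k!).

L = 24·Dx^2 + (14 + 48·x)·Dx^3 + (1 + 7·x + 12·x^2)·Dx^4  (order 4).
h: a_k = 0, 0, 5, -17/3, 59/6, -209/10, …
ICs: h(0) = 0, h′(0) = 0, h′′(0) = 10, h′′′(0) = -34.

f: a_k = 0, 4, -8, 64/3, -64, 1024/5, …
g: a_k = 0, 6, -9, 18, -81/2, 486/5, …
h₀=f+g: left-lcm gives L₀, ord ≤ 4.
h=∫h₀ ⇒ L = L₀·Dx.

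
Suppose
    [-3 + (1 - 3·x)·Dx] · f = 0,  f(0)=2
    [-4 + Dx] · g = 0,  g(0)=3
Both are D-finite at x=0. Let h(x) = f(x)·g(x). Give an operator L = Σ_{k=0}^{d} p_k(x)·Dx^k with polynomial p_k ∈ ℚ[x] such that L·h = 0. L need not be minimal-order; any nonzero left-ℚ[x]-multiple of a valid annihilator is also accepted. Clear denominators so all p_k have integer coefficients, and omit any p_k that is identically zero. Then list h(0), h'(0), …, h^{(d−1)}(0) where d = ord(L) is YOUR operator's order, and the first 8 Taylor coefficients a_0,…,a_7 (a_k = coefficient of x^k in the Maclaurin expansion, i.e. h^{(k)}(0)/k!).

f: a_k = 2, 6, 18, 54, 162, 486, 1458, 4374, …
g: a_k = 3, 12, 24, 32, 32, 128/5, 256/15, 1024/105, …
h₀=f·g: eliminate ⇒ L₀, order ≤ 1·1.
L = (7 - 12·x) + (-1 + 3·x)·Dx  (order 1).
h: a_k = 6, 42, 174, 586, 1822, 27586/5, 248786/15, 5226554/105, …
ICs: h(0) = 6.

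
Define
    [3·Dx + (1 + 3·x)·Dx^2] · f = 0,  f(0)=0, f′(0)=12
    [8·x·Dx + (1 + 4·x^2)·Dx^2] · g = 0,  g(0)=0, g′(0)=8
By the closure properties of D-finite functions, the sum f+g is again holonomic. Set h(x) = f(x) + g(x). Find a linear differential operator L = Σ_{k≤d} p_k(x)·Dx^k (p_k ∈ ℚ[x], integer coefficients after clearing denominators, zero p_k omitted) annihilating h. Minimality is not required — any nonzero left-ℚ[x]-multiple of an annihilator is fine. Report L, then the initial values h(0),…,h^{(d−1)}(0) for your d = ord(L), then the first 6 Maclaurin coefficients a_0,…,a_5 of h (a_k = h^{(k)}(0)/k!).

L = (-24 - 216·x + 288·x^2 + 288·x^3)·Dx + (-26 - 48·x - 120·x^2 + 576·x^3 + 576·x^4)·Dx^2 + (-3 - x + 24·x^2 + 32·x^3 + 144·x^4 + 144·x^5)·Dx^3  (order 3).
h: a_k = 0, 20, -18, 76/3, -81, 220, …
ICs: h(0) = 0, h′(0) = 20, h′′(0) = -36.

f: a_k = 0, 12, -18, 36, -81, 972/5, …
g: a_k = 0, 8, 0, -32/3, 0, 128/5, …
f+g: L₀ = lclm(L_f,L_g), ord ≤ 2+2.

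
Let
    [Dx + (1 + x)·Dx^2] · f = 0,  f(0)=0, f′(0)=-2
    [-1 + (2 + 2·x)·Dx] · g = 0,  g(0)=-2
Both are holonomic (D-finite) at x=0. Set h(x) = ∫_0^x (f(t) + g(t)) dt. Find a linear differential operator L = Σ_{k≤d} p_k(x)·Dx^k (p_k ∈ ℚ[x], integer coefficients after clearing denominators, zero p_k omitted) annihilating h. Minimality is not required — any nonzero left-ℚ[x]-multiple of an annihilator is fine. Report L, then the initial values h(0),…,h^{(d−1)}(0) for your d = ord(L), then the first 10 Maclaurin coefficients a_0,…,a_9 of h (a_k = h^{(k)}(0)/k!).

f: a_k = 0, -2, 1, -2/3, 1/2, -2/5, 1/3, -2/7, 1/4, -2/9, …
g: a_k = -2, -1, 1/4, -1/8, 5/64, -7/128, 21/512, -33/1024, 429/16384, -715/32768, …
Weyl lclm of L_f,L_g ⇒ L₀ (ord ≤ 3).
Integrate: L := L₀·Dx.
L = Dx^2 + (5 + 5·x)·Dx^3 + (2 + 4·x + 2·x^2)·Dx^4  (order 4).
h: a_k = 0, -2, -3/2, 5/12, -19/96, 37/320, -97/1280, 575/10752, -2279/57344, 4525/147456, …
ICs: h(0) = 0, h′(0) = -2, h′′(0) = -3, h′′′(0) = 5/2.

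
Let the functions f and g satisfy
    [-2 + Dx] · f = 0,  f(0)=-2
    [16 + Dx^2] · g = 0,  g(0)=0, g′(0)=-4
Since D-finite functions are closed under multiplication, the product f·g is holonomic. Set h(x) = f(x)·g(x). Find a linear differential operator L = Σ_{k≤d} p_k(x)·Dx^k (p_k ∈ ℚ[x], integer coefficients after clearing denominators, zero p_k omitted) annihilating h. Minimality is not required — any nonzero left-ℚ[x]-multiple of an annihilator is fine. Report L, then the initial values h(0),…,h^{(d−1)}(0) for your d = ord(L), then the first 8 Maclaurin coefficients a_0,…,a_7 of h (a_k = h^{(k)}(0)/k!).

L = 20 - 4·Dx + Dx^2  (order 2).
h: a_k = 0, 8, 16, -16/3, -32, -304/15, 352/45, 4448/315, …
ICs: h(0) = 0, h′(0) = 8.

f: a_k = -2, -4, -4, -8/3, -4/3, -8/15, -8/45, -16/315, …
g: a_k = 0, -4, 0, 32/3, 0, -128/15, 0, 1024/315, …
L₀ := L_f ⊗_s L_g (sym. prod.), ord ≤ 2.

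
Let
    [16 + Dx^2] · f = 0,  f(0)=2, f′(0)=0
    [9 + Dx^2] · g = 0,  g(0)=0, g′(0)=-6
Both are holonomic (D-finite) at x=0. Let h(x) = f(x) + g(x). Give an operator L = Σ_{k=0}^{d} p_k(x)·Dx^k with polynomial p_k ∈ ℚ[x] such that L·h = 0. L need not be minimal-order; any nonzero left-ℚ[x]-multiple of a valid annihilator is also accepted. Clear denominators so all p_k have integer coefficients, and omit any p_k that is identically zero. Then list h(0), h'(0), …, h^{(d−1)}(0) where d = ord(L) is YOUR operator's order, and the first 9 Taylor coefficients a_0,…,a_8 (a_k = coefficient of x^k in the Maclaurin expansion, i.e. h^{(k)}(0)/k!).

L = 144 + 25·Dx^2 + Dx^4  (order 4).
h: a_k = 2, -6, -16, 9, 64/3, -81/20, -512/45, 243/280, 1024/315, …
ICs: h(0) = 2, h′(0) = -6, h′′(0) = -32, h′′′(0) = 54.

f: a_k = 2, 0, -16, 0, 64/3, 0, -512/45, 0, 1024/315, …
g: a_k = 0, -6, 0, 9, 0, -81/20, 0, 243/280, 0, …
h₀=f+g: left-lcm gives L₀, ord ≤ 4.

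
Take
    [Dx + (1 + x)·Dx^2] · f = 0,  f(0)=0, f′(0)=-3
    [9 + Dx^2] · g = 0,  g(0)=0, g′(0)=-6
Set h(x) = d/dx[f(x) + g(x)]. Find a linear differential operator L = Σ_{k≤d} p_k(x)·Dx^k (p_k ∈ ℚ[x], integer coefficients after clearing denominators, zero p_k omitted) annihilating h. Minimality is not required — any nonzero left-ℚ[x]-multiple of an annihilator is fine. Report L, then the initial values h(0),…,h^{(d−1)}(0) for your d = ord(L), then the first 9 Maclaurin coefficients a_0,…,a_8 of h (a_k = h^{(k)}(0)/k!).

f: a_k = 0, -3, 3/2, -1, 3/4, -3/5, 1/2, -3/7, 3/8, …
g: a_k = 0, -6, 0, 9, 0, -81/20, 0, 243/280, 0, …
L₀ := lclm(L_f,L_g); ord L₀ ≤ 2+2.
Differentiate: ansatz ord ≤ ord L₀ ⇒ L.
L = (135 + 162·x + 81·x^2) + (99 + 261·x + 243·x^2 + 81·x^3)·Dx + (15 + 18·x + 9·x^2)·Dx^2 + (11 + 29·x + 27·x^2 + 9·x^3)·Dx^3  (order 3).
h: a_k = -9, 3, 24, 3, -93/4, 3, 123/40, 3, -8907/2240, …
ICs: h(0) = -9, h′(0) = 3, h′′(0) = 48.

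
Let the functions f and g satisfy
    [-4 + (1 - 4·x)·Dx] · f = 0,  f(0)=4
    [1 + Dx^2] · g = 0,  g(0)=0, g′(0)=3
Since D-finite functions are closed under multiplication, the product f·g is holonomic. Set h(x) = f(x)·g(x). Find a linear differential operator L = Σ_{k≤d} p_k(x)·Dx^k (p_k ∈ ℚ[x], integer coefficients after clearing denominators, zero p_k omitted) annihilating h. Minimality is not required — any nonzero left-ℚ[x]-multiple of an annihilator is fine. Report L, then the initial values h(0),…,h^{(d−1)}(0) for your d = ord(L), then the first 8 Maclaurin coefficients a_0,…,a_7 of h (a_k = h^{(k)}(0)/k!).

f: a_k = 4, 16, 64, 256, 1024, 4096, 16384, 65536, …
g: a_k = 0, 3, 0, -1/2, 0, 1/40, 0, -1/1680, …
f·g: L₀ = L_f ⊗_s L_g, ord ≤ 1·2.
L = (-1 + 4·x) + 8·Dx + (-1 + 4·x)·Dx^2  (order 2).
h: a_k = 0, 12, 48, 190, 760, 30401/10, 60802/5, 20429471/420, …
ICs: h(0) = 0, h′(0) = 12.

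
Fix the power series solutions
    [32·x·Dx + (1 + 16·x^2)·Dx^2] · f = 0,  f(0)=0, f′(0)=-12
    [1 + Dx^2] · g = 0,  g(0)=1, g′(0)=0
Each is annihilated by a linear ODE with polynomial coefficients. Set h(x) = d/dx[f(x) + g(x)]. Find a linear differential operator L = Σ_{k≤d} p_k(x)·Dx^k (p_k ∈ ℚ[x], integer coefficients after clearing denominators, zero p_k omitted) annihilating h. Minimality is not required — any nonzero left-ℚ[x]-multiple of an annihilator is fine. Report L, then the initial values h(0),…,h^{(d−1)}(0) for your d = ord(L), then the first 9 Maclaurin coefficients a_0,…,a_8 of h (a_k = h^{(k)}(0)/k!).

f: a_k = 0, -12, 0, 64, 0, -3072/5, 0, 49152/7, 0, …
g: a_k = 1, 0, -1/2, 0, 1/24, 0, -1/720, 0, 1/40320, …
L₀ := lclm(L_f,L_g); ord L₀ ≤ 2+2.
h₀' ⇒ L via d/dx closure of L₀.
L = (-6112·x + 99328·x^3 + 8192·x^5) + (-31 + 1072·x^2 + 25344·x^4 + 4096·x^6)·Dx + (-6112·x + 99328·x^3 + 8192·x^5)·Dx^2 + (-31 + 1072·x^2 + 25344·x^4 + 4096·x^6)·Dx^3  (order 3).
h: a_k = -12, -1, 192, 1/6, -3072, -1/120, 49152, 1/5040, -786432, …
ICs: h(0) = -12, h′(0) = -1, h′′(0) = 384.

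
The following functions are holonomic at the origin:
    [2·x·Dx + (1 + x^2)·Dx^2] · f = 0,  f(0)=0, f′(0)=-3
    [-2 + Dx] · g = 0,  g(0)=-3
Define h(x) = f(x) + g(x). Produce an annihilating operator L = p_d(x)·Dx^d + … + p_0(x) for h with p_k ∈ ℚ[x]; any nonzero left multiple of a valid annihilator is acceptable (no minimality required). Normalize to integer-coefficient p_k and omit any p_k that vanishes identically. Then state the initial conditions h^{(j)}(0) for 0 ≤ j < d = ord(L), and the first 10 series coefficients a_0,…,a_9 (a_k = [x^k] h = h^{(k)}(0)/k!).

f: a_k = 0, -3, 0, 1, 0, -3/5, 0, 3/7, 0, -1/3, …
g: a_k = -3, -6, -6, -4, -2, -4/5, -4/15, -8/105, -2/105, -4/945, …
Weyl lclm of L_f,L_g ⇒ L₀ (ord ≤ 3).
L = (2 - 4·x - 6·x^2 - 4·x^3)·Dx + (-3 - x^2 - 2·x^4)·Dx^2 + (1 + x + 2·x^2 + x^3 + x^4)·Dx^3  (order 3).
h: a_k = -3, -9, -6, -3, -2, -7/5, -4/15, 37/105, -2/105, -319/945, …
ICs: h(0) = -3, h′(0) = -9, h′′(0) = -12.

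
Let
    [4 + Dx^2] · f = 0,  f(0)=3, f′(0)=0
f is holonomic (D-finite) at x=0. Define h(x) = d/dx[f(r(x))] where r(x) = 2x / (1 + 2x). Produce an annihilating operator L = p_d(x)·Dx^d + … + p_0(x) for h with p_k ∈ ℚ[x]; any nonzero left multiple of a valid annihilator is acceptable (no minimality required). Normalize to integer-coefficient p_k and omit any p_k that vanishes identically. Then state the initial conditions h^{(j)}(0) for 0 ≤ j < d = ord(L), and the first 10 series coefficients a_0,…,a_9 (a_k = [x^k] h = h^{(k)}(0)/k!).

f: a_k = 3, 0, -6, 0, 2, 0, -4/15, 0, 2/105, 0, …
Change of var in L_f (x↦r) gives L₀.
Differentiate: ansatz ord ≤ ord L₀ ⇒ L.
L = (40 + 96·x + 96·x^2) + (12 + 72·x + 144·x^2 + 96·x^3)·Dx + (1 + 8·x + 24·x^2 + 32·x^3 + 16·x^4)·Dx^2  (order 2).
h: a_k = 0, -48, 288, -1024, 2560, -19712/5, -10752/5, 4820992/105, -7938048/35, 784642048/945, …
ICs: h(0) = 0, h′(0) = -48.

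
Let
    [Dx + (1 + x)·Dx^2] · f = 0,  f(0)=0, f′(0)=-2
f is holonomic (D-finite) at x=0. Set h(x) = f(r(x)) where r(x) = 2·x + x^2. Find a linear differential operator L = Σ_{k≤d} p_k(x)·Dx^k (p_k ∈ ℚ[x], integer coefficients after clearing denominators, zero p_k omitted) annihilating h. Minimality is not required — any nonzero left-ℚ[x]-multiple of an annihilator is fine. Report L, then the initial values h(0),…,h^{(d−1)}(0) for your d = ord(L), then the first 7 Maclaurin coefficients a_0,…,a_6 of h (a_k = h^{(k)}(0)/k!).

L = Dx + (1 + x)·Dx^2  (order 2).
h: a_k = 0, -4, 2, -4/3, 1, -4/5, 2/3, …
ICs: h(0) = 0, h′(0) = -4.

f: a_k = 0, -2, 1, -2/3, 1/2, -2/5, 1/3, …
Substitute x→r, Dx→(1/r')Dx; clear ⇒ L₀.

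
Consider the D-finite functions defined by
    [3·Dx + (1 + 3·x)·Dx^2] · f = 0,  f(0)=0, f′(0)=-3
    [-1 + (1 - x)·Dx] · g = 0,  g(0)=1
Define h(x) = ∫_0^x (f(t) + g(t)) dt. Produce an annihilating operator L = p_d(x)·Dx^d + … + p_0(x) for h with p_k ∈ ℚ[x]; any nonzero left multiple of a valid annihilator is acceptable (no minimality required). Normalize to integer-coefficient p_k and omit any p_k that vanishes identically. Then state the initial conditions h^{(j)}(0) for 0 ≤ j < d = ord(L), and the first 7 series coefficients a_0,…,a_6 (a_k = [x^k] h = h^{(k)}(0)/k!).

L = (-54 - 18·x)·Dx^2 + (12 - 72·x - 36·x^2)·Dx^3 + (5 + 13·x - 9·x^2 - 9·x^3)·Dx^4  (order 4).
h: a_k = 0, 1, -1, 11/6, -2, 17/4, -119/15, …
ICs: h(0) = 0, h′(0) = 1, h′′(0) = -2, h′′′(0) = 11.

f: a_k = 0, -3, 9/2, -9, 81/4, -243/5, 243/2, …
g: a_k = 1, 1, 1, 1, 1, 1, 1, …
L₀ := lclm(L_f,L_g); ord L₀ ≤ 2+1.
∫: right-multiply L₀ by Dx.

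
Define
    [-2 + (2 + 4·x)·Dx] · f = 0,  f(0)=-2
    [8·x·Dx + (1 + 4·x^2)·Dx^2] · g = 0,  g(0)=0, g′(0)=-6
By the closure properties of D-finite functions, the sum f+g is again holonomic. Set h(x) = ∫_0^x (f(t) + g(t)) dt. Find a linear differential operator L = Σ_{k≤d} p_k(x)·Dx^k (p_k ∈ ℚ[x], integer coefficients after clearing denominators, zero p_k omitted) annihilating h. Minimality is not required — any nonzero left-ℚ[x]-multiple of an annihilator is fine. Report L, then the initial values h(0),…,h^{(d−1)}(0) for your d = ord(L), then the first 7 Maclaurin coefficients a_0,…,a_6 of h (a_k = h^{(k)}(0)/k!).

L = (-8 - 40·x + 96·x^2 + 96·x^3)·Dx^2 + (-11 - 32·x + 40·x^2 + 384·x^3 + 336·x^4)·Dx^3 + (-1 + 6·x + 24·x^2 + 48·x^3 + 112·x^4 + 96·x^5)·Dx^4  (order 4).
h: a_k = 0, -2, -4, 1/3, 7/4, 1/4, -419/120, …
ICs: h(0) = 0, h′(0) = -2, h′′(0) = -8, h′′′(0) = 2.

f: a_k = -2, -2, 1, -1, 5/4, -7/4, 21/8, …
g: a_k = 0, -6, 0, 8, 0, -96/5, 0, …
f+g: L₀ = lclm(L_f,L_g), ord ≤ 1+2.
h=∫h₀ ⇒ L = L₀·Dx.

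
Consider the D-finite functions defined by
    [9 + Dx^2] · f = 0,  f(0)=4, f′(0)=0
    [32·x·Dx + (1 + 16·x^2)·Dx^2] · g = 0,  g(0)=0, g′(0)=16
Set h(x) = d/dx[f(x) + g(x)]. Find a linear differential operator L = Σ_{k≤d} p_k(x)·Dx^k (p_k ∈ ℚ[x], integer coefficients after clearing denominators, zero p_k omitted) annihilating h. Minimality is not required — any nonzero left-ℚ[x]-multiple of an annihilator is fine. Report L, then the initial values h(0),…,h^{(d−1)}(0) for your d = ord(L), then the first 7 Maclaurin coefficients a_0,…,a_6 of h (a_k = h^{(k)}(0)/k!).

f: a_k = 4, 0, -18, 0, 27/2, 0, -81/20, …
g: a_k = 0, 16, 0, -256/3, 0, 4096/5, 0, …
Sum ⇒ L₀ = lclm(L_f,L_g) in ℚ(x)⟨Dx⟩.
h₀' ⇒ L via d/dx closure of L₀.
L = (-52704·x + 967680·x^3 + 663552·x^5) + (-207 + 13104·x^2 + 283392·x^4 + 331776·x^6)·Dx + (-5856·x + 107520·x^3 + 73728·x^5)·Dx^2 + (-23 + 1456·x^2 + 31488·x^4 + 36864·x^6)·Dx^3  (order 3).
h: a_k = 16, -36, -256, 54, 4096, -243/10, -65536, …
ICs: h(0) = 16, h′(0) = -36, h′′(0) = -512.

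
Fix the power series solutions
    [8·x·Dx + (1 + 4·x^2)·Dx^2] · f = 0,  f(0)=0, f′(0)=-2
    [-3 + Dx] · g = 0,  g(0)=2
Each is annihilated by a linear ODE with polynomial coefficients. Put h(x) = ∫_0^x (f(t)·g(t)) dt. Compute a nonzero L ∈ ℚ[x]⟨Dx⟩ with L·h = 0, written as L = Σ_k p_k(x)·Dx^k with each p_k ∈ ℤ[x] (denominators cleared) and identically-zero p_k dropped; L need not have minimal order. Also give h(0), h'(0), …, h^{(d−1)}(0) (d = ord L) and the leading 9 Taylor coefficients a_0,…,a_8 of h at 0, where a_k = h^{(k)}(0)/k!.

f: a_k = 0, -2, 0, 8/3, 0, -32/5, 0, 128/7, 0, …
g: a_k = 2, 6, 9, 9, 27/4, 81/20, 81/40, 243/280, 729/2240, …
f·g: L₀ = L_f ⊗_s L_g, ord ≤ 2·1.
∫: right-multiply L₀ by Dx.
L = (9 - 24·x + 36·x^2)·Dx + (-6 + 8·x - 24·x^2)·Dx^2 + (1 + 4·x^2)·Dx^3  (order 3).
h: a_k = 0, 0, -2, -4, -19/6, -2/5, -23/60, -45/14, -991/1120, …
ICs: h(0) = 0, h′(0) = 0, h′′(0) = -4.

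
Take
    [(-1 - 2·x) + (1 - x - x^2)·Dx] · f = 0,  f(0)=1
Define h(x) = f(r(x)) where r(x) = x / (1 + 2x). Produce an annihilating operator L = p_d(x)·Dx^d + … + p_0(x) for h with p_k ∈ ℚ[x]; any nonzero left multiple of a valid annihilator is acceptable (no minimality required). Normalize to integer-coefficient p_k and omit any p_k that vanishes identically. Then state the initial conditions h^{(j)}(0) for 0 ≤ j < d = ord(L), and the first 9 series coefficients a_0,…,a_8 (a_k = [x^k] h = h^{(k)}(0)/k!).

f: a_k = 1, 1, 2, 3, 5, 8, 13, 21, 34, …
L₀ from L_f via x↦r, Dx↦r'^{-1}Dx.
L = (-1 - 4·x) + (1 + 5·x + 7·x^2 + 2·x^3)·Dx  (order 1).
h: a_k = 1, 1, 0, -1, 3, -8, 21, -55, 144, …
ICs: h(0) = 1.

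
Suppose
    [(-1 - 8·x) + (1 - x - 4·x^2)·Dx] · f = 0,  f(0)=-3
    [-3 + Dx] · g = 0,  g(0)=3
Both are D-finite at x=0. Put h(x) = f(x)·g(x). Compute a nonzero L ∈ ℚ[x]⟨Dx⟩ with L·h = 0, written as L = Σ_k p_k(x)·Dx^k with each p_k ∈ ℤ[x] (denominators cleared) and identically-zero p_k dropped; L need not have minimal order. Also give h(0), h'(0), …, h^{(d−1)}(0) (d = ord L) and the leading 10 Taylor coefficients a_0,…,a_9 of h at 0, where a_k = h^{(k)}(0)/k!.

L = (4 + 5·x - 12·x^2) + (-1 + x + 4·x^2)·Dx  (order 1).
h: a_k = -9, -36, -225/2, -297, -6219/8, -9918/5, -408177/80, -730269/56, -149859729/4480, -95886999/1120, …
ICs: h(0) = -9.

f: a_k = -3, -3, -15, -27, -87, -195, -543, -1323, -3495, -8787, …
g: a_k = 3, 9, 27/2, 27/2, 81/8, 243/40, 243/80, 729/560, 2187/4480, 729/4480, …
h₀=f·g: eliminate ⇒ L₀, order ≤ 1·1.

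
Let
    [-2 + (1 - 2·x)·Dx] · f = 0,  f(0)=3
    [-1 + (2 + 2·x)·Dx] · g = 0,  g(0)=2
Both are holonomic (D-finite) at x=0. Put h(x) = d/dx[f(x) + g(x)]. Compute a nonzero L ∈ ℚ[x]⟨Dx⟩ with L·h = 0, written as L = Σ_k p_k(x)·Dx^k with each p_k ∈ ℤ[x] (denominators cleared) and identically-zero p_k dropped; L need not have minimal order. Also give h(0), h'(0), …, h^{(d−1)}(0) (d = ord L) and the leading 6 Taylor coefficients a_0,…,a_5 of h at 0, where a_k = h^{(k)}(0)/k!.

f: a_k = 3, 6, 12, 24, 48, 96, …
g: a_k = 2, 1, -1/4, 1/8, -5/64, 7/128, …
Sum ⇒ L₀ = lclm(L_f,L_g) in ℚ(x)⟨Dx⟩.
h₀' ⇒ L via d/dx closure of L₀.
L = (-20 - 8·x) + (-31 - 68·x - 28·x^2)·Dx + (6 - 2·x - 16·x^2 - 8·x^3)·Dx^2  (order 2).
h: a_k = 7, 47/2, 579/8, 3067/16, 61475/128, 294849/256, …
ICs: h(0) = 7, h′(0) = 47/2.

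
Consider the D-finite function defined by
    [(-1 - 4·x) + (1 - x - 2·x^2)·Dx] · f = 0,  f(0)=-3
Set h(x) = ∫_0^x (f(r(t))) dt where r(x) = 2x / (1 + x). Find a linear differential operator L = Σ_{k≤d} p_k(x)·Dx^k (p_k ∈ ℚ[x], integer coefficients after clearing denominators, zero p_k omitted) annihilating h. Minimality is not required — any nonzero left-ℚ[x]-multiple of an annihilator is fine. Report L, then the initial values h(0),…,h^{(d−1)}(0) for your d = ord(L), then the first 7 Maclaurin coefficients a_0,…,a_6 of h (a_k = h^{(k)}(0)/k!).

L = (2 + 18·x)·Dx + (-1 - x + 9·x^2 + 9·x^3)·Dx^2  (order 2).
h: a_k = 0, -3, -3, -10, -27/2, -54, -81, …
ICs: h(0) = 0, h′(0) = -3.

f: a_k = -3, -3, -9, -15, -33, -63, -129, …
h₀=f(r): pull back L_f along r ⇒ L₀.
h=∫h₀ ⇒ L = L₀·Dx.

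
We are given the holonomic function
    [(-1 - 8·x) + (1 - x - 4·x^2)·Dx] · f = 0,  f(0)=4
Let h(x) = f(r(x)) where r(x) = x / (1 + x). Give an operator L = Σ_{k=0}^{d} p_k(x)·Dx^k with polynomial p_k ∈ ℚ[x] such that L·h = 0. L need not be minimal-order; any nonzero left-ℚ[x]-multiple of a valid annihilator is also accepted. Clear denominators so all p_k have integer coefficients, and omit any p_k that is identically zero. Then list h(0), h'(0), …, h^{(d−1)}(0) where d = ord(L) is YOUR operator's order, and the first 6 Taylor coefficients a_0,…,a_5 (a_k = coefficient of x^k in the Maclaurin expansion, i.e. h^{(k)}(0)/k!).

f: a_k = 4, 4, 20, 36, 116, 260, …
f∘r: x↦r, Dx↦Dx/r' in L_f ⇒ L₀.
L = (1 + 9·x) + (-1 - 2·x + 3·x^2 + 4·x^3)·Dx  (order 1).
h: a_k = 4, 4, 16, 0, 64, -64, …
ICs: h(0) = 4.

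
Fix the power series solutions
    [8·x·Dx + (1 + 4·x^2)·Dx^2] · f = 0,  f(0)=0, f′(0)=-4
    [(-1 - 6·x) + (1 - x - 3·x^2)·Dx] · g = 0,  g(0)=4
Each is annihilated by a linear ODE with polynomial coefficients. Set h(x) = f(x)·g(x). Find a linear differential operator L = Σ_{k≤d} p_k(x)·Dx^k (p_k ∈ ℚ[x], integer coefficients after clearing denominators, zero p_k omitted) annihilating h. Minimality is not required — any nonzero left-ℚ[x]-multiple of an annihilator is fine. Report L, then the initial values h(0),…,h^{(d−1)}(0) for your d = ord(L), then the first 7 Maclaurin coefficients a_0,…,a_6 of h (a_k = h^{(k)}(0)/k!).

L = (6 + 8·x + 72·x^2) + (2 + 4·x + 16·x^2 + 72·x^3)·Dx + (-1 + x - x^2 + 4·x^3 + 12·x^4)·Dx^2  (order 2).
h: a_k = 0, -16, -16, -128/3, -272/3, -4048/15, -8128/15, …
ICs: h(0) = 0, h′(0) = -16.

f: a_k = 0, -4, 0, 16/3, 0, -64/5, 0, …
g: a_k = 4, 4, 16, 28, 76, 160, 388, …
Sym-product of L_f,L_g gives L₀ (≤ ord 2).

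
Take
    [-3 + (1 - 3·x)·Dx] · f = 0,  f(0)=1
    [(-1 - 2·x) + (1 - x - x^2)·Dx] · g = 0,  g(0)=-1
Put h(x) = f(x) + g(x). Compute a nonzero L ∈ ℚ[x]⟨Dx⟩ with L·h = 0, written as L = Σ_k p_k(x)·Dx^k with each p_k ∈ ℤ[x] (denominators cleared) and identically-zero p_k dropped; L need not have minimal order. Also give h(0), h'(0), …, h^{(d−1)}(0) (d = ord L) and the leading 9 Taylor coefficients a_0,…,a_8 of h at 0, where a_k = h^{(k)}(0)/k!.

L = (-6 - 36·x + 18·x^2 - 18·x^3) + (14 - 18·x - 24·x^2 + 18·x^3 - 36·x^4)·Dx + (-2 + 10·x - 15·x^2 + 10·x^3 - 9·x^5)·Dx^2  (order 2).
h: a_k = 0, 2, 7, 24, 76, 235, 716, 2166, 6527, …
ICs: h(0) = 0, h′(0) = 2.

f: a_k = 1, 3, 9, 27, 81, 243, 729, 2187, 6561, …
g: a_k = -1, -1, -2, -3, -5, -8, -13, -21, -34, …
f+g: L₀ = lclm(L_f,L_g), ord ≤ 1+1.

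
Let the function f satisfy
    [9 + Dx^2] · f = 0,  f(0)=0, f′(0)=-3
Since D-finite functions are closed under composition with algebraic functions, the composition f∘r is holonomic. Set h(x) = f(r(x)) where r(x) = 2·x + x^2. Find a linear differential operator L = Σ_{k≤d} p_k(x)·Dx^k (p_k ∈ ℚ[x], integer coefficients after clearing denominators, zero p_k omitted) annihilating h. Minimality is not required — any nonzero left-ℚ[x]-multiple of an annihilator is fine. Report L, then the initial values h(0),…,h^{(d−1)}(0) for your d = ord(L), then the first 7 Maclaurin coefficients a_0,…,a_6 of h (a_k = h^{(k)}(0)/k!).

f: a_k = 0, -3, 0, 9/2, 0, -81/40, 0, …
Change of var in L_f (x↦r) gives L₀.
L = (36 + 108·x + 108·x^2 + 36·x^3) - Dx + (1 + x)·Dx^2  (order 2).
h: a_k = 0, -6, -3, 36, 54, -189/5, -315/2, …
ICs: h(0) = 0, h′(0) = -6.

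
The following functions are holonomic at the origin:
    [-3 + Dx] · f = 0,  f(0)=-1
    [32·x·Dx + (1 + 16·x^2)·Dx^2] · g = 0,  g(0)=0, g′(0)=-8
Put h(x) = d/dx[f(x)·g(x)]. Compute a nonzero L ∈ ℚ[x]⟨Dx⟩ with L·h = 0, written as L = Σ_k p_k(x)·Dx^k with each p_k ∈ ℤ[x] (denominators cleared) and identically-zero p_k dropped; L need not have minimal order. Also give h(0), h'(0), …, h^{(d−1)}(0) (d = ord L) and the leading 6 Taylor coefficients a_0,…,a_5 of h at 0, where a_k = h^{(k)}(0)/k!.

L = (-69 - 576·x + 5472·x^2 - 9216·x^3 + 6912·x^4) + (14 + 288·x - 2112·x^2 + 4608·x^3 - 4608·x^4)·Dx + (3 - 32·x + 96·x^2 - 512·x^3 + 768·x^4)·Dx^2  (order 2).
h: a_k = 8, 48, -20, -368, 1223, 6318, …
ICs: h(0) = 8, h′(0) = 48.

f: a_k = -1, -3, -9/2, -9/2, -27/8, -81/40, …
g: a_k = 0, -8, 0, 128/3, 0, -2048/5, …
h₀=f·g: eliminate ⇒ L₀, order ≤ 1·2.
h=h₀': d/dx-closure on L₀ ⇒ L.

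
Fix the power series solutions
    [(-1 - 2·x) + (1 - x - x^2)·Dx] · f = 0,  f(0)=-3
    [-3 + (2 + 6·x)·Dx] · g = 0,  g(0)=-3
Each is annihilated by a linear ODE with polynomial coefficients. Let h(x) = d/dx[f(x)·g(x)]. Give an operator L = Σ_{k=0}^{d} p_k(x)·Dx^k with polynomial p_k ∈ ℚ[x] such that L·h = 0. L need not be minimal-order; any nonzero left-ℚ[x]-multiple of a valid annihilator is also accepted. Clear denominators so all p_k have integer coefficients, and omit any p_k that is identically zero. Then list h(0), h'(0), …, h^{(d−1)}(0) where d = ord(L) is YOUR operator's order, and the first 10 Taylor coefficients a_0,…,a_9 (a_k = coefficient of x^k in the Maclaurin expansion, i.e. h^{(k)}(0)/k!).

f: a_k = -3, -3, -6, -9, -15, -24, -39, -63, -102, -165, …
g: a_k = -3, -9/2, 27/8, -81/16, 1215/128, -5103/256, 45927/1024, -216513/2048, 8444007/32768, -42220035/65536, …
Product ⇒ symmetric product L₀, ord ≤ 1.
Differentiate: ansatz ord ≤ ord L₀ ⇒ L.
L = (19 + 186·x + 321·x^2 + 210·x^3 + 135·x^4) + (-10 - 34·x - 6·x^2 + 50·x^3 + 114·x^4 + 54·x^5)·Dx  (order 1).
h: a_k = 45/2, 171/4, 2835/16, 6651/32, 218655/256, 271053/512, 8260623/2048, -3559365/4096, 1415738007/65536, -3455955495/131072, …
ICs: h(0) = 45/2.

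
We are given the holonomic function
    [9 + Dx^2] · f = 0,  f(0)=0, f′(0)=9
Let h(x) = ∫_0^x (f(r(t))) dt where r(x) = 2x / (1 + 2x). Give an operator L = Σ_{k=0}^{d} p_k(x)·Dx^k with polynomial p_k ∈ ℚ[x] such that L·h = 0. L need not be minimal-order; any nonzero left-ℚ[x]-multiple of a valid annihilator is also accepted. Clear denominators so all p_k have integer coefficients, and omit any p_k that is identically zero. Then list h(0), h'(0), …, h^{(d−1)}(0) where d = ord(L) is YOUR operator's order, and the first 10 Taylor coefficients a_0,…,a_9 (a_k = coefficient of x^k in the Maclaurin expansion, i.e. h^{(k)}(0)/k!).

L = 36·Dx + (4 + 24·x + 48·x^2 + 32·x^3)·Dx^2 + (1 + 8·x + 24·x^2 + 32·x^3 + 16·x^4)·Dx^3  (order 3).
h: a_k = 0, 0, 9, -12, -9, 504/5, -1758/5, 6120/7, -58059/35, 10096/5, …
ICs: h(0) = 0, h′(0) = 0, h′′(0) = 18.

f: a_k = 0, 9, 0, -27/2, 0, 243/40, 0, -729/560, 0, 729/4480, …
L₀ from L_f via x↦r, Dx↦r'^{-1}Dx.
Integrate: L := L₀·Dx.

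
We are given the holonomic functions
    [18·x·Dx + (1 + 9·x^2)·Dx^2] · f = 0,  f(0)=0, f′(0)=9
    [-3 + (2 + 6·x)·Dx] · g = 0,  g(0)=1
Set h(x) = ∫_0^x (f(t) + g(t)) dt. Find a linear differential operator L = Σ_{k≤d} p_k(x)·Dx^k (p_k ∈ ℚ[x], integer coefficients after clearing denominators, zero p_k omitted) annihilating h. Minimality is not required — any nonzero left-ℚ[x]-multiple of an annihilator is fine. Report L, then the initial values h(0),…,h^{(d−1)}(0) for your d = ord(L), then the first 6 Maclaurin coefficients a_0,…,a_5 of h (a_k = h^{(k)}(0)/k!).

L = (-36 - 270·x + 972·x^2 + 1458·x^3)·Dx^2 + (-33 - 144·x + 270·x^2 + 3888·x^3 + 5103·x^4)·Dx^3 + (-2 + 18·x + 108·x^2 + 324·x^3 + 1134·x^4 + 1458·x^5)·Dx^4  (order 4).
h: a_k = 0, 1, 21/4, -3/8, -405/64, -81/128, …
ICs: h(0) = 0, h′(0) = 1, h′′(0) = 21/2, h′′′(0) = -9/4.

f: a_k = 0, 9, 0, -27, 0, 729/5, …
g: a_k = 1, 3/2, -9/8, 27/16, -405/128, 1701/256, …
L₀ := lclm(L_f,L_g); ord L₀ ≤ 2+1.
h=∫₀ˣh₀: take L = L₀·Dx.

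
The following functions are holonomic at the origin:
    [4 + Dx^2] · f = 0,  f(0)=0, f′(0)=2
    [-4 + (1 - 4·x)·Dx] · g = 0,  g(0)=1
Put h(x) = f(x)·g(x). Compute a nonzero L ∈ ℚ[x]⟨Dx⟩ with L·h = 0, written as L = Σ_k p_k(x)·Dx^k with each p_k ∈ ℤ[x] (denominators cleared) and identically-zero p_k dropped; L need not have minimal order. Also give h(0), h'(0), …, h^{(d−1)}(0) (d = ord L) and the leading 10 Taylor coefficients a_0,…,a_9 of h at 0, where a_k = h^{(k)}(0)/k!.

L = (-4 + 16·x) + 8·Dx + (-1 + 4·x)·Dx^2  (order 2).
h: a_k = 0, 2, 8, 92/3, 368/3, 7364/15, 29456/15, 2474296/315, 9897184/315, 50899804/405, …
ICs: h(0) = 0, h′(0) = 2.

f: a_k = 0, 2, 0, -4/3, 0, 4/15, 0, -8/315, 0, 4/2835, …
g: a_k = 1, 4, 16, 64, 256, 1024, 4096, 16384, 65536, 262144, …
Product ⇒ symmetric product L₀, ord ≤ 2.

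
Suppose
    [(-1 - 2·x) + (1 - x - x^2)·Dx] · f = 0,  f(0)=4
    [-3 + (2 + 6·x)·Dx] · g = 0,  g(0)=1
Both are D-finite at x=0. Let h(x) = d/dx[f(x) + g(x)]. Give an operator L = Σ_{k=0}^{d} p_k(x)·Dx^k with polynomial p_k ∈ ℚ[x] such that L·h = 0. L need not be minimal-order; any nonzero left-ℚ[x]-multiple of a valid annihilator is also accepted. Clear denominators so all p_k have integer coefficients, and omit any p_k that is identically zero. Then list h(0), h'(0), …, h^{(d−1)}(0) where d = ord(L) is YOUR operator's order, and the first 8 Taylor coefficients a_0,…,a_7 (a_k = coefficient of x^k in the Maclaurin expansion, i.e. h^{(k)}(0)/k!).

L = (-216 - 666·x - 972·x^2 - 468·x^3 - 270·x^4) + (-45 - 624·x - 2079·x^2 - 2688·x^3 - 1737·x^4 - 810·x^5)·Dx + (22 + 122·x + 146·x^2 - 162·x^3 - 426·x^4 - 474·x^5 - 180·x^6)·Dx^2  (order 2).
h: a_k = 11/2, 55/4, 657/16, 2155/32, 49465/256, 113817/512, 1709421/2048, 1641779/4096, …
ICs: h(0) = 11/2, h′(0) = 55/4.

f: a_k = 4, 4, 8, 12, 20, 32, 52, 84, …
g: a_k = 1, 3/2, -9/8, 27/16, -405/128, 1701/256, -15309/1024, 72171/2048, …
Sum ⇒ L₀ = lclm(L_f,L_g) in ℚ(x)⟨Dx⟩.
Derive L from L₀ (diff closure).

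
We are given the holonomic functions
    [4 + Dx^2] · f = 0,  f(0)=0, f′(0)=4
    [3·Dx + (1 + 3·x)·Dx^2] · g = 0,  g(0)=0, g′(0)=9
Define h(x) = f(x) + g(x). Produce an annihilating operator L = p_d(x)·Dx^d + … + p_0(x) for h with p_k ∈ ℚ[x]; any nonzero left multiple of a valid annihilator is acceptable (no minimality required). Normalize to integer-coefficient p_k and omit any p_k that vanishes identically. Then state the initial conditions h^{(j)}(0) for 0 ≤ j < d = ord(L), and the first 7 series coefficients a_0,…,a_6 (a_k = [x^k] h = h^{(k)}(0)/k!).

f: a_k = 0, 4, 0, -8/3, 0, 8/15, 0, …
g: a_k = 0, 9, -27/2, 27, -243/4, 729/5, -729/2, …
Sum ⇒ L₀ = lclm(L_f,L_g) in ℚ(x)⟨Dx⟩.
L = (348 + 144·x + 216·x^2)·Dx + (44 + 180·x + 216·x^2 + 216·x^3)·Dx^2 + (87 + 36·x + 54·x^2)·Dx^3 + (11 + 45·x + 54·x^2 + 54·x^3)·Dx^4  (order 4).
h: a_k = 0, 13, -27/2, 73/3, -243/4, 439/3, -729/2, …
ICs: h(0) = 0, h′(0) = 13, h′′(0) = -27, h′′′(0) = 146.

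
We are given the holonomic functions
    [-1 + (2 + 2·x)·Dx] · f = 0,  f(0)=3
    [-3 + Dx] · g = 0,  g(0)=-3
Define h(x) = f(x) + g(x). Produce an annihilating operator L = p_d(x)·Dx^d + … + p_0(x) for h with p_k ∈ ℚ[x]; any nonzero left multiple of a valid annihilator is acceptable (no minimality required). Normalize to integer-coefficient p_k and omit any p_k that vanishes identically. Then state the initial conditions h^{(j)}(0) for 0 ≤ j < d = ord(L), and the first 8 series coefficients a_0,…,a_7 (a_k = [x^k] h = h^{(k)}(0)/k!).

L = (21 + 18·x) + (-37 - 72·x - 36·x^2)·Dx + (10 + 22·x + 12·x^2)·Dx^2  (order 2).
h: a_k = 0, -15/2, -111/8, -213/16, -1311/128, -7671/1280, -15867/5120, -89847/71680, …
ICs: h(0) = 0, h′(0) = -15/2.

f: a_k = 3, 3/2, -3/8, 3/16, -15/128, 21/256, -63/1024, 99/2048, …
g: a_k = -3, -9, -27/2, -27/2, -81/8, -243/40, -243/80, -729/560, …
L₀ := lclm(L_f,L_g); ord L₀ ≤ 1+1.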